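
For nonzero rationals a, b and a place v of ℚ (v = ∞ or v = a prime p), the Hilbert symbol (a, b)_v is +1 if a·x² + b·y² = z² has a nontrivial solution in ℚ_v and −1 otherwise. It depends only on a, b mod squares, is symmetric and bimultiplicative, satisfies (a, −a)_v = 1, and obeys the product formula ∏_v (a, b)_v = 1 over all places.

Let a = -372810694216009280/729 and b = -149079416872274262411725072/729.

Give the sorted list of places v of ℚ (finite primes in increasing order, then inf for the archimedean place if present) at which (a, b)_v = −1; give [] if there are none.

[2, 5, 11, 17, 31, inf]

(a, b) ≡ (-274505, -145673) mod (ℚ^×)²; places V = {2, 3, 5, 7, 11, 17, 19, 23, 31, 41, ∞}.
(a,b)_17: α=2, u≡5; β=3, v≡2 (mod 17); (5|17)=-1, (2|17)=+1; sign (−1)^0·-1^3·+1^2 = -1.
(a,b)_23: α=1, u≡4; β=2, v≡9 (mod 23); (4|23)=+1, (9|23)=+1; sign (−1)^0·+1^2·+1^1 = +1.
(a,b)_5: α=1, u≡1; β=0, v≡2 (mod 5); (1|5)=+1, (2|5)=-1; sign (−1)^0·+1^0·-1^1 = -1.
(a,b)_2: α=6, β=4; u≡7, v≡7 (mod 8); ε(u)ε(v)=1·1, αω(v)=6·0, βω(u)=4·0; sum ≡ 1  ⇒  -1.
(a,b)_41: α=2, u≡16; β=3, v≡35 (mod 41); (16|41)=+1, (35|41)=-1; sign (−1)^0·+1^3·-1^2 = +1.
(a,b)_19: α=2, u≡16; β=3, v≡4 (mod 19); (16|19)=+1, (4|19)=+1; sign (−1)^0·+1^3·+1^2 = +1.
(a,b)_11: α=3, u≡1; β=5, v≡4 (mod 11); (1|11)=+1, (4|11)=+1; sign (−1)^1·+1^5·+1^3 = -1.
(a,b)_31: α=1, u≡22; β=2, v≡30 (mod 31); (22|31)=-1, (30|31)=-1; sign (−1)^0·-1^2·-1^1 = -1.
(a,b)_3: α=-6, u≡1; β=-6, v≡1 (mod 3); (1|3)=+1, (1|3)=+1; sign (−1)^0·+1^-6·+1^-6 = +1.
(a,b)_7: α=1, u≡5; β=2, v≡4 (mod 7); (5|7)=-1, (4|7)=+1; sign (−1)^0·-1^2·+1^1 = +1.
(a,b)_∞: sgn(-274505)=−, sgn(-145673)=−, so -1.
|Ram(-274505, -145673)| = 6, even; anisotropic at {2, 5, 11, 17, 31, ∞}.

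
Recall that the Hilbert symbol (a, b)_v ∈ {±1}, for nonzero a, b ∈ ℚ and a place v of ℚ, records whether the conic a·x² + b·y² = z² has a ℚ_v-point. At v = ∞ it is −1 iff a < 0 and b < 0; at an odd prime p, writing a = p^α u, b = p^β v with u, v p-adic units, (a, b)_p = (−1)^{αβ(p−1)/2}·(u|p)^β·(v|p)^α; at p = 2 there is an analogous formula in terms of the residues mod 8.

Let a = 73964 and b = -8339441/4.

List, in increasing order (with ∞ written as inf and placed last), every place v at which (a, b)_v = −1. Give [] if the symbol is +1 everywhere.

[2, 41]

Mod squares: a ≡ 11, b ≡ -41. Check v ∈ {∞, 2, 11, 41}.
v=11: a=11^1·(≡3), b=11^2·(≡4) mod 11; (3|11)=+1, (4|11)=+1; (−1)^{1·2·5}·(+1)^2·(+1)^1 = +1.
v=∞: 11 > 0 and -41 < 0  ⇒  (a,b)_∞ = +1.
v=41: a=41^2·(≡3), b=41^3·(≡21) mod 41; (3|41)=-1, (21|41)=+1; (−1)^{2·3·20}·(-1)^3·(+1)^2 = -1.
v=2: v_2(a)=2, v_2(b)=-2; units ≡ 3, 7 (mod 8); ε·ε+αω+βω = 1·1+2·0+-2·1 ≡ 1  ⇒  (a,b)_2 = -1.
Ram(11, -41) = {2, 41}; no ℚ_2-point on the conic.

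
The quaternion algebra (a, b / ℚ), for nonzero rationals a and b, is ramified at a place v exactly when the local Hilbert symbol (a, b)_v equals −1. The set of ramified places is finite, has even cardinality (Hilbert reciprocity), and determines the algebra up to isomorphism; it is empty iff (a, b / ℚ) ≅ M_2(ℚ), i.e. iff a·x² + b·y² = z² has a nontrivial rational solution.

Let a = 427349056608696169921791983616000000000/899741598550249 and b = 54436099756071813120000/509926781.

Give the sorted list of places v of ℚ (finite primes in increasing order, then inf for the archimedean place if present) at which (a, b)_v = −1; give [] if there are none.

[3, 5]

Mod squares: a ≡ 2090, b ≡ 138567. Check v ∈ {∞, 2, 3, 5, 7, 11, 13, 17, 19, 31, 43}.
v=17: a=17^0·(≡15), b=17^-1·(≡8) mod 17; (15|17)=+1, (8|17)=+1; (−1)^{0·-1·8}·(+1)^-1·(+1)^0 = +1.
v=2: v_2(a)=25, v_2(b)=18; units ≡ 5, 7 (mod 8); ε·ε+αω+βω = 0·1+25·0+18·1 ≡ 0  ⇒  (a,b)_2 = +1.
v=31: a=31^-4·(≡29), b=31^-2·(≡1) mod 31; (29|31)=-1, (1|31)=+1; (−1)^{-4·-2·15}·(-1)^-2·(+1)^-4 = +1.
v=43: a=43^4·(≡37), b=43^2·(≡9) mod 43; (37|43)=-1, (9|43)=+1; (−1)^{4·2·21}·(-1)^2·(+1)^4 = +1.
v=13: a=13^-2·(≡10), b=13^-1·(≡12) mod 13; (10|13)=+1, (12|13)=+1; (−1)^{-2·-1·6}·(+1)^-1·(+1)^-2 = +1.
v=∞: 2090 > 0 and 138567 > 0  ⇒  (a,b)_∞ = +1.
v=7: a=7^-8·(≡1), b=7^-4·(≡2) mod 7; (1|7)=+1, (2|7)=+1; (−1)^{-8·-4·3}·(+1)^-4·(+1)^-8 = +1.
v=3: a=3^14·(≡2), b=3^9·(≡1) mod 3; (2|3)=-1, (1|3)=+1; (−1)^{14·9·1}·(-1)^9·(+1)^14 = -1.
v=5: a=5^9·(≡3), b=5^4·(≡2) mod 5; (3|5)=-1, (2|5)=-1; (−1)^{9·4·2}·(-1)^4·(-1)^9 = -1.
v=19: a=19^5·(≡12), b=19^3·(≡1) mod 19; (12|19)=-1, (1|19)=+1; (−1)^{5·3·9}·(-1)^3·(+1)^5 = +1.
v=11: a=11^5·(≡9), b=11^3·(≡10) mod 11; (9|11)=+1, (10|11)=-1; (−1)^{5·3·5}·(+1)^3·(-1)^5 = +1.
(2090, 138567 / ℚ) ramifies at {3, 5}: a division algebra.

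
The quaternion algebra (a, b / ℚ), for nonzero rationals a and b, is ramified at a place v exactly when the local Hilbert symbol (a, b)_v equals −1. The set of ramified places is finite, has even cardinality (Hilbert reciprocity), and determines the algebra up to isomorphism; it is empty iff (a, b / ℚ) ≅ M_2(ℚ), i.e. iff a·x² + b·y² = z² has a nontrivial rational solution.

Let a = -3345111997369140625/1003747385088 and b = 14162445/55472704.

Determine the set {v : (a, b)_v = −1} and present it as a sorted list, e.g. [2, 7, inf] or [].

[7, 17, 37, 53]

(a, b) ≡ (-33837055, 5) mod (ℚ^×)²; places V = {2, 3, 5, 7, 11, 17, 19, 23, 29, 37, 53, ∞}.
(a,b)_11: α=6, u≡4; β=2, v≡5 (mod 11); (4|11)=+1, (5|11)=+1; sign (−1)^0·+1^2·+1^6 = +1.
(a,b)_∞: sgn(-33837055)=−, sgn(5)=+, so +1.
(a,b)_19: α=0, u≡11; β=-2, v≡17 (mod 19); (11|19)=+1, (17|19)=+1; sign (−1)^0·+1^-2·+1^0 = +1.
(a,b)_17: α=1, u≡2; β=2, v≡7 (mod 17); (2|17)=+1, (7|17)=-1; sign (−1)^0·+1^2·-1^1 = -1.
(a,b)_3: α=-2, u≡2; β=4, v≡2 (mod 3); (2|3)=-1, (2|3)=-1; sign (−1)^0·-1^4·-1^-2 = +1.
(a,b)_2: α=-8, β=-6; u≡1, v≡5 (mod 8); ε(u)ε(v)=0·0, αω(v)=-8·1, βω(u)=-6·0; sum ≡ 0  ⇒  +1.
(a,b)_29: α=1, u≡1; β=0, v≡6 (mod 29); (1|29)=+1, (6|29)=+1; sign (−1)^0·+1^0·+1^1 = +1.
(a,b)_5: α=9, u≡4; β=1, v≡1 (mod 5); (4|5)=+1, (1|5)=+1; sign (−1)^0·+1^1·+1^9 = +1.
(a,b)_23: α=-2, u≡2; β=0, v≡5 (mod 23); (2|23)=+1, (5|23)=-1; sign (−1)^0·+1^0·-1^-2 = +1.
(a,b)_7: α=-7, u≡6; β=-4, v≡6 (mod 7); (6|7)=-1, (6|7)=-1; sign (−1)^0·-1^-4·-1^-7 = -1.
(a,b)_37: α=1, u≡23; β=0, v≡14 (mod 37); (23|37)=-1, (14|37)=-1; sign (−1)^0·-1^0·-1^1 = -1.
(a,b)_53: α=1, u≡39; β=0, v≡34 (mod 53); (39|53)=-1, (34|53)=-1; sign (−1)^0·-1^0·-1^1 = -1.
|Ram(-33837055, 5)| = 4, even; anisotropic at {7, 17, 37, 53}.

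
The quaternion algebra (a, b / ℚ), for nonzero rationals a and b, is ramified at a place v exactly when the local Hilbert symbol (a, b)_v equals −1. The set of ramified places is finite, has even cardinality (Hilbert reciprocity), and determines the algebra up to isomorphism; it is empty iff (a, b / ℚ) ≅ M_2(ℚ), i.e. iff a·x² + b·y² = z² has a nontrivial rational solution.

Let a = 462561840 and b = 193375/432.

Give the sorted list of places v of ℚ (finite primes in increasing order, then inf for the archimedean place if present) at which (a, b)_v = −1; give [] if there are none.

(a, b) ≡ (1235, 23205) mod (ℚ^×)²; places V = {2, 3, 5, 7, 13, 17, 19, ∞}.
(a,b)_3: α=4, u≡2; β=-3, v≡1 (mod 3); (2|3)=-1, (1|3)=+1; sign (−1)^0·-1^-3·+1^4 = -1.
(a,b)_∞: sgn(1235)=+, sgn(23205)=+, so +1.
(a,b)_5: α=1, u≡3; β=3, v≡1 (mod 5); (3|5)=-1, (1|5)=+1; sign (−1)^0·-1^3·+1^1 = -1.
(a,b)_13: α=1, u≡4; β=1, v≡1 (mod 13); (4|13)=+1, (1|13)=+1; sign (−1)^0·+1^1·+1^1 = +1.
(a,b)_17: α=2, u≡10; β=1, v≡10 (mod 17); (10|17)=-1, (10|17)=-1; sign (−1)^0·-1^1·-1^2 = -1.
(a,b)_7: α=0, u≡6; β=1, v≡2 (mod 7); (6|7)=-1, (2|7)=+1; sign (−1)^0·-1^1·+1^0 = -1.
(a,b)_2: α=4, β=-4; u≡3, v≡5 (mod 8); ε(u)ε(v)=1·0, αω(v)=4·1, βω(u)=-4·1; sum ≡ 0  ⇒  +1.
(a,b)_19: α=1, u≡14; β=0, v≡9 (mod 19); (14|19)=-1, (9|19)=+1; sign (−1)^0·-1^0·+1^1 = +1.
|Ram(1235, 23205)| = 4, even; anisotropic at {3, 5, 7, 17}.

[3, 5, 7, 17]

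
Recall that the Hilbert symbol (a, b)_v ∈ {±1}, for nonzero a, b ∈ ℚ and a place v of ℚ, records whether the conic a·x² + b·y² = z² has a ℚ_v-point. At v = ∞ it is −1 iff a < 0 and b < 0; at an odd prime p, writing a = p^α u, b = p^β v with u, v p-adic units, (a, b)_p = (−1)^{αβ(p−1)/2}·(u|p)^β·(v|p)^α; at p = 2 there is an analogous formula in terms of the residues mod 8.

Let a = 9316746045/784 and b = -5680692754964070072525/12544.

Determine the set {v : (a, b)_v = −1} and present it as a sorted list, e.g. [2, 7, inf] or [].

[17, 31]

Mod squares: a ≡ 1077205, b ≡ -589. Check v ∈ {∞, 2, 3, 5, 7, 17, 19, 23, 29, 31}.
v=3: a=3^2·(≡1), b=3^2·(≡2) mod 3; (1|3)=+1, (2|3)=-1; (−1)^{2·2·1}·(+1)^2·(-1)^2 = +1.
v=7: a=7^-2·(≡6), b=7^-2·(≡3) mod 7; (6|7)=-1, (3|7)=-1; (−1)^{-2·-2·3}·(-1)^-2·(-1)^-2 = +1.
v=31: a=31^2·(≡17), b=31^5·(≡23) mod 31; (17|31)=-1, (23|31)=-1; (−1)^{2·5·15}·(-1)^5·(-1)^2 = -1.
v=23: a=23^1·(≡15), b=23^2·(≡8) mod 23; (15|23)=-1, (8|23)=+1; (−1)^{1·2·11}·(-1)^2·(+1)^1 = +1.
v=∞: 1077205 > 0 and -589 < 0  ⇒  (a,b)_∞ = +1.
v=5: a=5^1·(≡1), b=5^2·(≡1) mod 5; (1|5)=+1, (1|5)=+1; (−1)^{1·2·2}·(+1)^2·(+1)^1 = +1.
v=2: v_2(a)=-4, v_2(b)=-8; units ≡ 5, 3 (mod 8); ε·ε+αω+βω = 0·1+-4·1+-8·1 ≡ 0  ⇒  (a,b)_2 = +1.
v=17: a=17^1·(≡5), b=17^2·(≡12) mod 17; (5|17)=-1, (12|17)=-1; (−1)^{1·2·8}·(-1)^2·(-1)^1 = -1.
v=19: a=19^1·(≡3), b=19^3·(≡1) mod 19; (3|19)=-1, (1|19)=+1; (−1)^{1·3·9}·(-1)^3·(+1)^1 = +1.
v=29: a=29^1·(≡1), b=29^2·(≡9) mod 29; (1|29)=+1, (9|29)=+1; (−1)^{1·2·14}·(+1)^2·(+1)^1 = +1.
|Ram(1077205, -589)| = 2, even; anisotropic at {17, 31}.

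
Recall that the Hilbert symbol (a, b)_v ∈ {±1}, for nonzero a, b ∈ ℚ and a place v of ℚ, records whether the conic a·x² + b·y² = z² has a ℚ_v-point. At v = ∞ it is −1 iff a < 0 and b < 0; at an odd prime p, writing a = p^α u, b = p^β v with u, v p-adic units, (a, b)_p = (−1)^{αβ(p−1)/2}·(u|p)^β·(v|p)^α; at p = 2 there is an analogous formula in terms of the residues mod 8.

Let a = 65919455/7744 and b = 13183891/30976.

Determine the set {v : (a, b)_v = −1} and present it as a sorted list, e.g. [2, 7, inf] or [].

Mod squares: a ≡ 95, b ≡ 19. Check v ∈ {∞, 2, 5, 7, 11, 17, 19}.
v=7: a=7^4·(≡4), b=7^4·(≡3) mod 7; (4|7)=+1, (3|7)=-1; (−1)^{4·4·3}·(+1)^4·(-1)^4 = +1.
v=∞: 95 > 0 and 19 > 0  ⇒  (a,b)_∞ = +1.
v=2: v_2(a)=-6, v_2(b)=-8; units ≡ 7, 3 (mod 8); ε·ε+αω+βω = 1·1+-6·1+-8·0 ≡ 1  ⇒  (a,b)_2 = -1.
v=5: a=5^1·(≡4), b=5^0·(≡1) mod 5; (4|5)=+1, (1|5)=+1; (−1)^{1·0·2}·(+1)^0·(+1)^1 = +1.
v=19: a=19^1·(≡11), b=19^1·(≡11) mod 19; (11|19)=+1, (11|19)=+1; (−1)^{1·1·9}·(+1)^1·(+1)^1 = -1.
v=17: a=17^2·(≡12), b=17^2·(≡4) mod 17; (12|17)=-1, (4|17)=+1; (−1)^{2·2·8}·(-1)^2·(+1)^2 = +1.
v=11: a=11^-2·(≡7), b=11^-2·(≡2) mod 11; (7|11)=-1, (2|11)=-1; (−1)^{-2·-2·5}·(-1)^-2·(-1)^-2 = +1.
Ram(95, 19) = {2, 19}; no ℚ_2-point on the conic.

[2, 19]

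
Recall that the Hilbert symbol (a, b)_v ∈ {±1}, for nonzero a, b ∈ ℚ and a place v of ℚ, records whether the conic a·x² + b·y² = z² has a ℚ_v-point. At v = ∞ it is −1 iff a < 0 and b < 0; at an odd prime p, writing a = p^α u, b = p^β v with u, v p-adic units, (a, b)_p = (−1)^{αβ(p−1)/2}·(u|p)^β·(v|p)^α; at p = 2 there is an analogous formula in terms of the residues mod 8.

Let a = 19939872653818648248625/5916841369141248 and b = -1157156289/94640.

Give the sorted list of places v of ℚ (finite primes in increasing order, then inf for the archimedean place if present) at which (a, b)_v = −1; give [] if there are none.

[]

(a, b) ≡ (1015, -35) mod (ℚ^×)²; places V = {2, 3, 5, 7, 13, 17, 23, 29, ∞}.
(a,b)_13: α=-4, u≡1; β=-2, v≡10 (mod 13); (1|13)=+1, (10|13)=+1; sign (−1)^0·+1^-2·+1^-4 = +1.
(a,b)_23: α=8, u≡12; β=2, v≡19 (mod 23); (12|23)=+1, (19|23)=-1; sign (−1)^0·+1^2·-1^8 = +1.
(a,b)_5: α=3, u≡3; β=-1, v≡2 (mod 5); (3|5)=-1, (2|5)=-1; sign (−1)^0·-1^-1·-1^3 = +1.
(a,b)_7: α=-3, u≡5; β=-1, v≡4 (mod 7); (5|7)=-1, (4|7)=+1; sign (−1)^1·-1^-1·+1^-3 = +1.
(a,b)_∞: sgn(1015)=+, sgn(-35)=−, so +1.
(a,b)_3: α=-2, u≡1; β=2, v≡1 (mod 3); (1|3)=+1, (1|3)=+1; sign (−1)^0·+1^2·+1^-2 = +1.
(a,b)_29: α=3, u≡22; β=2, v≡16 (mod 29); (22|29)=+1, (16|29)=+1; sign (−1)^0·+1^2·+1^3 = +1.
(a,b)_17: α=4, u≡6; β=2, v≡9 (mod 17); (6|17)=-1, (9|17)=+1; sign (−1)^0·-1^2·+1^4 = +1.
(a,b)_2: α=-26, β=-4; u≡7, v≡5 (mod 8); ε(u)ε(v)=1·0, αω(v)=-26·1, βω(u)=-4·0; sum ≡ 0  ⇒  +1.
Every local symbol is +1, so the conic 1015·x² + -35·y² = z² has ℚ_v-points for all v and hence a ℚ-point; (a, b / ℚ) ≅ M_2(ℚ).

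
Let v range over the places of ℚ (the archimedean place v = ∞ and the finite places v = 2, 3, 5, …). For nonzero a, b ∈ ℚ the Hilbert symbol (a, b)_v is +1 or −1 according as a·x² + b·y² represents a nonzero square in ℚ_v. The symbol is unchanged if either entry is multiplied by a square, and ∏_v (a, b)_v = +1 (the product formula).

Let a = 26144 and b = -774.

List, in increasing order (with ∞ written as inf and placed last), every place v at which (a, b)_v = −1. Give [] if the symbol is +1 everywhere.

[2, 43]

(a, b) ≡ (1634, -86) mod (ℚ^×)²; places V = {2, 3, 19, 43, ∞}.
(a,b)_3: α=0, u≡2; β=2, v≡1 (mod 3); (2|3)=-1, (1|3)=+1; sign (−1)^0·-1^2·+1^0 = +1.
(a,b)_∞: sgn(1634)=+, sgn(-86)=−, so +1.
(a,b)_2: α=5, β=1; u≡1, v≡5 (mod 8); ε(u)ε(v)=0·0, αω(v)=5·1, βω(u)=1·0; sum ≡ 1  ⇒  -1.
(a,b)_19: α=1, u≡8; β=0, v≡5 (mod 19); (8|19)=-1, (5|19)=+1; sign (−1)^0·-1^0·+1^1 = +1.
(a,b)_43: α=1, u≡6; β=1, v≡25 (mod 43); (6|43)=+1, (25|43)=+1; sign (−1)^1·+1^1·+1^1 = -1.
Ram(1634, -86) = {2, 43}; no ℚ_2-point on the conic.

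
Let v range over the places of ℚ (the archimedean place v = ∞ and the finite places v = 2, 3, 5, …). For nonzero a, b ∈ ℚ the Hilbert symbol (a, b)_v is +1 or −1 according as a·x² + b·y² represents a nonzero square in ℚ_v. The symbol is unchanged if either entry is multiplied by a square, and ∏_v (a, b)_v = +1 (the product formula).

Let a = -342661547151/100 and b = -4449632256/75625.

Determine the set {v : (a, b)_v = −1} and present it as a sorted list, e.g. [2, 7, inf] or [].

(a, b) ≡ (-51359, -1886) mod (ℚ^×)²; places V = {2, 3, 5, 7, 11, 23, 29, 41, ∞}.
(a,b)_41: α=2, u≡12; β=1, v≡39 (mod 41); (12|41)=-1, (39|41)=+1; sign (−1)^0·-1^1·+1^2 = -1.
(a,b)_7: α=3, u≡5; β=0, v≡2 (mod 7); (5|7)=-1, (2|7)=+1; sign (−1)^0·-1^0·+1^3 = +1.
(a,b)_5: α=-2, u≡1; β=-4, v≡4 (mod 5); (1|5)=+1, (4|5)=+1; sign (−1)^0·+1^-4·+1^-2 = +1.
(a,b)_29: α=1, u≡15; β=0, v≡25 (mod 29); (15|29)=-1, (25|29)=+1; sign (−1)^0·-1^0·+1^1 = +1.
(a,b)_∞: sgn(-51359)=−, sgn(-1886)=−, so -1.
(a,b)_11: α=1, u≡2; β=-2, v≡7 (mod 11); (2|11)=-1, (7|11)=-1; sign (−1)^0·-1^-2·-1^1 = -1.
(a,b)_2: α=-2, β=19; u≡1, v≡1 (mod 8); ε(u)ε(v)=0·0, αω(v)=-2·0, βω(u)=19·0; sum ≡ 0  ⇒  +1.
(a,b)_23: α=1, u≡5; β=1, v≡20 (mod 23); (5|23)=-1, (20|23)=-1; sign (−1)^1·-1^1·-1^1 = -1.
(a,b)_3: α=4, u≡1; β=2, v≡1 (mod 3); (1|3)=+1, (1|3)=+1; sign (−1)^0·+1^2·+1^4 = +1.
|Ram(-51359, -1886)| = 4, even; anisotropic at {11, 23, 41, ∞}.

[11, 23, 41, inf]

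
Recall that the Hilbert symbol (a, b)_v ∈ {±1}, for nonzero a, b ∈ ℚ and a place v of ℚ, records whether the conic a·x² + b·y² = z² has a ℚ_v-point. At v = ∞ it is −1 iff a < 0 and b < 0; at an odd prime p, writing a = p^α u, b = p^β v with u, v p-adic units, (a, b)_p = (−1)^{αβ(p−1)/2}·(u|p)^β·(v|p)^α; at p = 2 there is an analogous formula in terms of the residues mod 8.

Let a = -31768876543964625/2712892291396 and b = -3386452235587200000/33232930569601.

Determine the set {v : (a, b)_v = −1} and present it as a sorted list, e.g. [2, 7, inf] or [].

Mod squares: a ≡ -65, b ≡ -3705. Check v ∈ {∞, 2, 3, 5, 7, 13, 17, 19}.
v=7: a=7^-14·(≡3), b=7^-16·(≡3) mod 7; (3|7)=-1, (3|7)=-1; (−1)^{-14·-16·3}·(-1)^-16·(-1)^-14 = +1.
v=19: a=19^2·(≡11), b=19^3·(≡3) mod 19; (11|19)=+1, (3|19)=-1; (−1)^{2·3·9}·(+1)^3·(-1)^2 = +1.
v=2: v_2(a)=-2, v_2(b)=10; units ≡ 7, 7 (mod 8); ε·ε+αω+βω = 1·1+-2·0+10·0 ≡ 1  ⇒  (a,b)_2 = -1.
v=5: a=5^3·(≡3), b=5^5·(≡1) mod 5; (3|5)=-1, (1|5)=+1; (−1)^{3·5·2}·(-1)^5·(+1)^3 = -1.
v=13: a=13^5·(≡11), b=13^3·(≡9) mod 13; (11|13)=-1, (9|13)=+1; (−1)^{5·3·6}·(-1)^3·(+1)^5 = -1.
v=17: a=17^2·(≡14), b=17^2·(≡16) mod 17; (14|17)=-1, (16|17)=+1; (−1)^{2·2·8}·(-1)^2·(+1)^2 = +1.
v=3: a=3^8·(≡1), b=3^5·(≡1) mod 3; (1|3)=+1, (1|3)=+1; (−1)^{8·5·1}·(+1)^5·(+1)^8 = +1.
v=∞: -65 < 0 and -3705 < 0  ⇒  (a,b)_∞ = -1.
Ram(-65, -3705) = {2, 5, 13, ∞}; no ℚ_2-point on the conic.

[2, 5, 13, inf]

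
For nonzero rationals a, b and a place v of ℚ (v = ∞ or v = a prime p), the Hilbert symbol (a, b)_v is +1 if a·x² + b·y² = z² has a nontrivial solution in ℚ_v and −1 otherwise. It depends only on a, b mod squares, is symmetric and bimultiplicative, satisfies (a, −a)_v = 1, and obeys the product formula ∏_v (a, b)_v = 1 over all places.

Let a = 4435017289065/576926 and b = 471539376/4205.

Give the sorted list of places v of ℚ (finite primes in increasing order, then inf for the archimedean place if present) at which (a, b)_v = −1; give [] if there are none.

[2, 5, 7, 23]

(a, b) ≡ (17710, 8855) mod (ℚ^×)²; places V = {2, 3, 5, 7, 11, 17, 23, 29, 43, ∞}.
(a,b)_2: α=-1, β=4; u≡7, v≡7 (mod 8); ε(u)ε(v)=1·1, αω(v)=-1·0, βω(u)=4·0; sum ≡ 1  ⇒  -1.
(a,b)_5: α=1, u≡3; β=-1, v≡1 (mod 5); (3|5)=-1, (1|5)=+1; sign (−1)^0·-1^-1·+1^1 = -1.
(a,b)_∞: sgn(17710)=+, sgn(8855)=+, so +1.
(a,b)_23: α=1, u≡5; β=1, v≡7 (mod 23); (5|23)=-1, (7|23)=-1; sign (−1)^1·-1^1·-1^1 = -1.
(a,b)_7: α=-3, u≡3; β=1, v≡5 (mod 7); (3|7)=-1, (5|7)=-1; sign (−1)^1·-1^1·-1^-3 = -1.
(a,b)_43: α=2, u≡5; β=2, v≡1 (mod 43); (5|43)=-1, (1|43)=+1; sign (−1)^0·-1^2·+1^2 = +1.
(a,b)_29: α=-2, u≡22; β=-2, v≡26 (mod 29); (22|29)=+1, (26|29)=-1; sign (−1)^0·+1^-2·-1^-2 = +1.
(a,b)_3: α=8, u≡1; β=2, v≡2 (mod 3); (1|3)=+1, (2|3)=-1; sign (−1)^0·+1^2·-1^8 = +1.
(a,b)_17: α=2, u≡2; β=0, v≡1 (mod 17); (2|17)=+1, (1|17)=+1; sign (−1)^0·+1^0·+1^2 = +1.
(a,b)_11: α=1, u≡1; β=1, v≡6 (mod 11); (1|11)=+1, (6|11)=-1; sign (−1)^1·+1^1·-1^1 = +1.
|Ram(17710, 8855)| = 4, even; anisotropic at {2, 5, 7, 23}.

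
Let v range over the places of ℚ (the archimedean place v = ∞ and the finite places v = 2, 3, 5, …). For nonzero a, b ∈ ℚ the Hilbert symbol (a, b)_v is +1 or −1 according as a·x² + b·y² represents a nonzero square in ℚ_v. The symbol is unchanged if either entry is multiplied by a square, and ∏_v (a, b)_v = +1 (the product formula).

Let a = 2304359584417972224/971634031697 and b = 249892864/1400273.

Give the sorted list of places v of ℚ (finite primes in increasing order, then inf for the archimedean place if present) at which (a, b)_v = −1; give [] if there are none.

Mod squares: a ≡ 1173, b ≡ 17. Check v ∈ {∞, 2, 3, 7, 11, 13, 17, 19, 23, 41}.
v=13: a=13^4·(≡3), b=13^2·(≡9) mod 13; (3|13)=+1, (9|13)=+1; (−1)^{4·2·6}·(+1)^2·(+1)^4 = +1.
v=41: a=41^-2·(≡33), b=41^-2·(≡6) mod 41; (33|41)=+1, (6|41)=-1; (−1)^{-2·-2·20}·(+1)^-2·(-1)^-2 = +1.
v=2: v_2(a)=30, v_2(b)=12; units ≡ 5, 1 (mod 8); ε·ε+αω+βω = 0·0+30·0+12·1 ≡ 0  ⇒  (a,b)_2 = +1.
v=∞: 1173 > 0 and 17 > 0  ⇒  (a,b)_∞ = +1.
v=19: a=19^0·(≡13), b=19^2·(≡17) mod 19; (13|19)=-1, (17|19)=+1; (−1)^{0·2·9}·(-1)^2·(+1)^0 = +1.
v=23: a=23^1·(≡5), b=23^0·(≡21) mod 23; (5|23)=-1, (21|23)=-1; (−1)^{1·0·11}·(-1)^0·(-1)^1 = -1.
v=11: a=11^2·(≡8), b=11^0·(≡2) mod 11; (8|11)=-1, (2|11)=-1; (−1)^{2·0·5}·(-1)^0·(-1)^2 = +1.
v=3: a=3^3·(≡1), b=3^0·(≡2) mod 3; (1|3)=+1, (2|3)=-1; (−1)^{3·0·1}·(+1)^0·(-1)^3 = -1.
v=7: a=7^-6·(≡4), b=7^-2·(≡6) mod 7; (4|7)=+1, (6|7)=-1; (−1)^{-6·-2·3}·(+1)^-2·(-1)^-6 = +1.
v=17: a=17^-3·(≡4), b=17^-1·(≡1) mod 17; (4|17)=+1, (1|17)=+1; (−1)^{-3·-1·8}·(+1)^-1·(+1)^-3 = +1.
(1173, 17 / ℚ) ramifies at {3, 23}: a division algebra.

[3, 23]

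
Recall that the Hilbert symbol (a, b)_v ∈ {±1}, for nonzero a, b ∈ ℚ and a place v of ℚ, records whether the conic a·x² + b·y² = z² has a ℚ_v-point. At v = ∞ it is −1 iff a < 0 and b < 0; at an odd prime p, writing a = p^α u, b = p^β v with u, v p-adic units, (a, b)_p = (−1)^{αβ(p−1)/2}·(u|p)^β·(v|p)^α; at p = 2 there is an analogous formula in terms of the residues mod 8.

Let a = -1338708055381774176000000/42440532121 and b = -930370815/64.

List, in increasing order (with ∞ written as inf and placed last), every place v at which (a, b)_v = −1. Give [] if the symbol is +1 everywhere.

(a, b) ≡ (-1254, -1615) mod (ℚ^×)²; places V = {2, 3, 5, 11, 13, 17, 19, 23, 53, ∞}.
(a,b)_11: α=7, u≡10; β=2, v≡2 (mod 11); (10|11)=-1, (2|11)=-1; sign (−1)^0·-1^2·-1^7 = -1.
(a,b)_13: α=-4, u≡2; β=0, v≡10 (mod 13); (2|13)=-1, (10|13)=+1; sign (−1)^0·-1^0·+1^-4 = +1.
(a,b)_53: α=-2, u≡41; β=0, v≡37 (mod 53); (41|53)=-1, (37|53)=+1; sign (−1)^0·-1^0·+1^-2 = +1.
(a,b)_17: α=2, u≡2; β=1, v≡5 (mod 17); (2|17)=+1, (5|17)=-1; sign (−1)^0·+1^1·-1^2 = +1.
(a,b)_∞: sgn(-1254)=−, sgn(-1615)=−, so -1.
(a,b)_19: α=5, u≡14; β=1, v≡15 (mod 19); (14|19)=-1, (15|19)=-1; sign (−1)^1·-1^1·-1^5 = -1.
(a,b)_3: α=1, u≡2; β=2, v≡2 (mod 3); (2|3)=-1, (2|3)=-1; sign (−1)^0·-1^2·-1^1 = -1.
(a,b)_2: α=11, β=-6; u≡5, v≡1 (mod 8); ε(u)ε(v)=0·0, αω(v)=11·0, βω(u)=-6·1; sum ≡ 0  ⇒  +1.
(a,b)_5: α=6, u≡1; β=1, v≡3 (mod 5); (1|5)=+1, (3|5)=-1; sign (−1)^0·+1^1·-1^6 = +1.
(a,b)_23: α=-2, u≡10; β=2, v≡8 (mod 23); (10|23)=-1, (8|23)=+1; sign (−1)^0·-1^2·+1^-2 = +1.
|Ram(-1254, -1615)| = 4, even; anisotropic at {3, 11, 19, ∞}.

[3, 11, 19, inf]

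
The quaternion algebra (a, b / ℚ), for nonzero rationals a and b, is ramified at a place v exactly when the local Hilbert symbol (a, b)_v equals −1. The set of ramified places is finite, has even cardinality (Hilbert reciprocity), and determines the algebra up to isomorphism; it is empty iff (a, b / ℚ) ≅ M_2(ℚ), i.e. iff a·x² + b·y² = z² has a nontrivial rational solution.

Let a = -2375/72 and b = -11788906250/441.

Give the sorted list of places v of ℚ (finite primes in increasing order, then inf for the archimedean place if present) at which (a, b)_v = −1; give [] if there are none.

(a, b) ≡ (-190, -2090) mod (ℚ^×)²; places V = {2, 3, 5, 7, 11, 19, ∞}.
(a,b)_2: α=-3, β=1; u≡1, v≡3 (mod 8); ε(u)ε(v)=0·1, αω(v)=-3·1, βω(u)=1·0; sum ≡ 1  ⇒  -1.
(a,b)_19: α=1, u≡17; β=3, v≡7 (mod 19); (17|19)=+1, (7|19)=+1; sign (−1)^1·+1^3·+1^1 = -1.
(a,b)_5: α=3, u≡3; β=7, v≡2 (mod 5); (3|5)=-1, (2|5)=-1; sign (−1)^0·-1^7·-1^3 = +1.
(a,b)_11: α=0, u≡2; β=1, v≡8 (mod 11); (2|11)=-1, (8|11)=-1; sign (−1)^0·-1^1·-1^0 = -1.
(a,b)_∞: sgn(-190)=−, sgn(-2090)=−, so -1.
(a,b)_7: α=0, u≡6; β=-2, v≡6 (mod 7); (6|7)=-1, (6|7)=-1; sign (−1)^0·-1^-2·-1^0 = +1.
(a,b)_3: α=-2, u≡2; β=-2, v≡1 (mod 3); (2|3)=-1, (1|3)=+1; sign (−1)^0·-1^-2·+1^-2 = +1.
(-190, -2090 / ℚ) ramifies at {2, 11, 19, ∞}: a division algebra.

[2, 11, 19, inf]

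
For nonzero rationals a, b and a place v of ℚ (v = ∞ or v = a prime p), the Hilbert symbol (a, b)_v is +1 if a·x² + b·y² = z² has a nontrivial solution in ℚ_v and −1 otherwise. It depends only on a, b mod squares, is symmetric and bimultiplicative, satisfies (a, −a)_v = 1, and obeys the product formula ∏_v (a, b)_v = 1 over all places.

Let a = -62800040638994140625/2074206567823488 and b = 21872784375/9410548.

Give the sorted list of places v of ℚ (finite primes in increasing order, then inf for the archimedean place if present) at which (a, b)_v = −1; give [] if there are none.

(a, b) ≡ (-34, 198835) mod (ℚ^×)²; places V = {2, 3, 5, 7, 11, 13, 17, 19, 23, 59, ∞}.
(a,b)_∞: sgn(-34)=−, sgn(198835)=+, so +1.
(a,b)_23: α=2, u≡2; β=1, v≡21 (mod 23); (2|23)=+1, (21|23)=-1; sign (−1)^0·+1^1·-1^2 = +1.
(a,b)_3: α=-6, u≡2; β=4, v≡1 (mod 3); (2|3)=-1, (1|3)=+1; sign (−1)^0·-1^4·+1^-6 = +1.
(a,b)_13: α=2, u≡11; β=1, v≡2 (mod 13); (11|13)=-1, (2|13)=-1; sign (−1)^0·-1^1·-1^2 = -1.
(a,b)_2: α=-7, β=-2; u≡7, v≡3 (mod 8); ε(u)ε(v)=1·1, αω(v)=-7·1, βω(u)=-2·0; sum ≡ 0  ⇒  +1.
(a,b)_19: α=-4, u≡1; β=-3, v≡3 (mod 19); (1|19)=+1, (3|19)=-1; sign (−1)^0·+1^-3·-1^-4 = +1.
(a,b)_7: α=-2, u≡4; β=-3, v≡5 (mod 7); (4|7)=+1, (5|7)=-1; sign (−1)^0·+1^-3·-1^-2 = +1.
(a,b)_11: α=4, u≡6; β=0, v≡6 (mod 11); (6|11)=-1, (6|11)=-1; sign (−1)^0·-1^0·-1^4 = +1.
(a,b)_5: α=10, u≡4; β=5, v≡2 (mod 5); (4|5)=+1, (2|5)=-1; sign (−1)^0·+1^5·-1^10 = +1.
(a,b)_59: α=-2, u≡3; β=0, v≡22 (mod 59); (3|59)=+1, (22|59)=+1; sign (−1)^0·+1^0·+1^-2 = +1.
(a,b)_17: α=3, u≡9; β=2, v≡14 (mod 17); (9|17)=+1, (14|17)=-1; sign (−1)^0·+1^2·-1^3 = -1.
(-34, 198835 / ℚ) ramifies at {13, 17}: a division algebra.

[13, 17]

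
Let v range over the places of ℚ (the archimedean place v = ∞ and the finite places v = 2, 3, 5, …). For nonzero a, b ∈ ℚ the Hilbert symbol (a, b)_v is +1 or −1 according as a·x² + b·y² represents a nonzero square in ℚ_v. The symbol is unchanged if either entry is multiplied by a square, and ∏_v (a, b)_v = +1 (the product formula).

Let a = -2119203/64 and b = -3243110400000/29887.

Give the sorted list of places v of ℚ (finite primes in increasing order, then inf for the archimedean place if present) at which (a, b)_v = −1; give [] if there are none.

(a, b) ≡ (-323, -965770) mod (ℚ^×)²; places V = {2, 3, 5, 11, 13, 17, 19, 23, ∞}.
(a,b)_17: α=1, u≡8; β=1, v≡15 (mod 17); (8|17)=+1, (15|17)=+1; sign (−1)^0·+1^1·+1^1 = +1.
(a,b)_11: α=0, u≡10; β=-2, v≡7 (mod 11); (10|11)=-1, (7|11)=-1; sign (−1)^0·-1^-2·-1^0 = +1.
(a,b)_∞: sgn(-323)=−, sgn(-965770)=−, so -1.
(a,b)_13: α=0, u≡8; β=-1, v≡8 (mod 13); (8|13)=-1, (8|13)=-1; sign (−1)^0·-1^-1·-1^0 = -1.
(a,b)_23: α=0, u≡15; β=1, v≡4 (mod 23); (15|23)=-1, (4|23)=+1; sign (−1)^0·-1^1·+1^0 = -1.
(a,b)_19: α=1, u≡18; β=-1, v≡3 (mod 19); (18|19)=-1, (3|19)=-1; sign (−1)^1·-1^-1·-1^1 = -1.
(a,b)_3: α=8, u≡1; β=4, v≡2 (mod 3); (1|3)=+1, (2|3)=-1; sign (−1)^0·+1^4·-1^8 = +1.
(a,b)_5: α=0, u≡3; β=5, v≡1 (mod 5); (3|5)=-1, (1|5)=+1; sign (−1)^0·-1^5·+1^0 = -1.
(a,b)_2: α=-6, β=15; u≡5, v≡3 (mod 8); ε(u)ε(v)=0·1, αω(v)=-6·1, βω(u)=15·1; sum ≡ 1  ⇒  -1.
(-323, -965770 / ℚ) ramifies at {2, 5, 13, 19, 23, ∞}: a division algebra.

[2, 5, 13, 19, 23, inf]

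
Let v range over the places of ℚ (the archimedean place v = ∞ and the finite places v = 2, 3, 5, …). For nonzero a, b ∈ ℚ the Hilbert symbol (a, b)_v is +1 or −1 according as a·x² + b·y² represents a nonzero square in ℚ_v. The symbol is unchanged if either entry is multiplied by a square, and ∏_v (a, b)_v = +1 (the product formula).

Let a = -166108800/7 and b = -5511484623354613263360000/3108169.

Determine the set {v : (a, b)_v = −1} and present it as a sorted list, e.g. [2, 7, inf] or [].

Mod squares: a ≡ -6006, b ≡ -46046. Check v ∈ {∞, 2, 3, 5, 7, 11, 13, 23, 41, 43}.
v=2: v_2(a)=7, v_2(b)=13; units ≡ 5, 1 (mod 8); ε·ε+αω+βω = 0·0+7·0+13·1 ≡ 1  ⇒  (a,b)_2 = -1.
v=3: a=3^1·(≡2), b=3^6·(≡1) mod 3; (2|3)=-1, (1|3)=+1; (−1)^{1·6·1}·(-1)^6·(+1)^1 = +1.
v=43: a=43^0·(≡4), b=43^-2·(≡5) mod 43; (4|43)=+1, (5|43)=-1; (−1)^{0·-2·21}·(+1)^-2·(-1)^0 = +1.
v=7: a=7^-1·(≡3), b=7^3·(≡1) mod 7; (3|7)=-1, (1|7)=+1; (−1)^{-1·3·3}·(-1)^3·(+1)^-1 = +1.
v=23: a=23^0·(≡14), b=23^3·(≡20) mod 23; (14|23)=-1, (20|23)=-1; (−1)^{0·3·11}·(-1)^3·(-1)^0 = -1.
v=11: a=11^3·(≡4), b=11^5·(≡1) mod 11; (4|11)=+1, (1|11)=+1; (−1)^{3·5·5}·(+1)^5·(+1)^3 = -1.
v=41: a=41^0·(≡5), b=41^-2·(≡26) mod 41; (5|41)=+1, (26|41)=-1; (−1)^{0·-2·20}·(+1)^-2·(-1)^0 = +1.
v=13: a=13^1·(≡5), b=13^3·(≡8) mod 13; (5|13)=-1, (8|13)=-1; (−1)^{1·3·6}·(-1)^3·(-1)^1 = +1.
v=5: a=5^2·(≡4), b=5^4·(≡1) mod 5; (4|5)=+1, (1|5)=+1; (−1)^{2·4·2}·(+1)^4·(+1)^2 = +1.
v=∞: -6006 < 0 and -46046 < 0  ⇒  (a,b)_∞ = -1.
Ram(-6006, -46046) = {2, 11, 23, ∞}; no ℚ_2-point on the conic.

[2, 11, 23, inf]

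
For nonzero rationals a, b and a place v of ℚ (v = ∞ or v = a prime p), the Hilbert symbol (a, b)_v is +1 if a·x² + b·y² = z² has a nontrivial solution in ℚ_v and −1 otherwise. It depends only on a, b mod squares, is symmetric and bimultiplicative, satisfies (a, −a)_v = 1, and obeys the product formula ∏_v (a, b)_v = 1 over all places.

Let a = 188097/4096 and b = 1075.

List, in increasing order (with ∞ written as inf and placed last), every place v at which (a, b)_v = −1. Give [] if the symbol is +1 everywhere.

[]

Mod squares: a ≡ 1113, b ≡ 43. Check v ∈ {∞, 2, 3, 5, 7, 13, 43, 53}.
v=13: a=13^2·(≡8), b=13^0·(≡9) mod 13; (8|13)=-1, (9|13)=+1; (−1)^{2·0·6}·(-1)^0·(+1)^2 = +1.
v=∞: 1113 > 0 and 43 > 0  ⇒  (a,b)_∞ = +1.
v=43: a=43^0·(≡17), b=43^1·(≡25) mod 43; (17|43)=+1, (25|43)=+1; (−1)^{0·1·21}·(+1)^1·(+1)^0 = +1.
v=3: a=3^1·(≡2), b=3^0·(≡1) mod 3; (2|3)=-1, (1|3)=+1; (−1)^{1·0·1}·(-1)^0·(+1)^1 = +1.
v=5: a=5^0·(≡2), b=5^2·(≡3) mod 5; (2|5)=-1, (3|5)=-1; (−1)^{0·2·2}·(-1)^2·(-1)^0 = +1.
v=2: v_2(a)=-12, v_2(b)=0; units ≡ 1, 3 (mod 8); ε·ε+αω+βω = 0·1+-12·1+0·0 ≡ 0  ⇒  (a,b)_2 = +1.
v=53: a=53^1·(≡14), b=53^0·(≡15) mod 53; (14|53)=-1, (15|53)=+1; (−1)^{1·0·26}·(-1)^0·(+1)^1 = +1.
v=7: a=7^1·(≡5), b=7^0·(≡4) mod 7; (5|7)=-1, (4|7)=+1; (−1)^{1·0·3}·(-1)^0·(+1)^1 = +1.
Every local symbol is +1, so the conic 1113·x² + 43·y² = z² has ℚ_v-points for all v and hence a ℚ-point; (a, b / ℚ) ≅ M_2(ℚ).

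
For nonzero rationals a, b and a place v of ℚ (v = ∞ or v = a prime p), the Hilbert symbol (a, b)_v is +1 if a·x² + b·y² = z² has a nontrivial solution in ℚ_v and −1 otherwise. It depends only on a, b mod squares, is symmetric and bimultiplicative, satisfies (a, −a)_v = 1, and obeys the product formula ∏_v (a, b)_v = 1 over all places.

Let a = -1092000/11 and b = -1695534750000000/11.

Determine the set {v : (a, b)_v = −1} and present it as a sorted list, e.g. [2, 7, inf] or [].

(a, b) ≡ (-30030, -10010) mod (ℚ^×)²; places V = {2, 3, 5, 7, 11, 13, ∞}.
(a,b)_3: α=1, u≡1; β=2, v≡1 (mod 3); (1|3)=+1, (1|3)=+1; sign (−1)^0·+1^2·+1^1 = +1.
(a,b)_2: α=5, β=7; u≡1, v≡3 (mod 8); ε(u)ε(v)=0·1, αω(v)=5·1, βω(u)=7·0; sum ≡ 1  ⇒  -1.
(a,b)_7: α=1, u≡4; β=3, v≡6 (mod 7); (4|7)=+1, (6|7)=-1; sign (−1)^1·+1^3·-1^1 = +1.
(a,b)_11: α=-1, u≡3; β=-1, v≡3 (mod 11); (3|11)=+1, (3|11)=+1; sign (−1)^1·+1^-1·+1^-1 = -1.
(a,b)_5: α=3, u≡4; β=9, v≡3 (mod 5); (4|5)=+1, (3|5)=-1; sign (−1)^0·+1^9·-1^3 = -1.
(a,b)_13: α=1, u≡10; β=3, v≡9 (mod 13); (10|13)=+1, (9|13)=+1; sign (−1)^0·+1^3·+1^1 = +1.
(a,b)_∞: sgn(-30030)=−, sgn(-10010)=−, so -1.
(-30030, -10010 / ℚ) ramifies at {2, 5, 11, ∞}: a division algebra.

[2, 5, 11, inf]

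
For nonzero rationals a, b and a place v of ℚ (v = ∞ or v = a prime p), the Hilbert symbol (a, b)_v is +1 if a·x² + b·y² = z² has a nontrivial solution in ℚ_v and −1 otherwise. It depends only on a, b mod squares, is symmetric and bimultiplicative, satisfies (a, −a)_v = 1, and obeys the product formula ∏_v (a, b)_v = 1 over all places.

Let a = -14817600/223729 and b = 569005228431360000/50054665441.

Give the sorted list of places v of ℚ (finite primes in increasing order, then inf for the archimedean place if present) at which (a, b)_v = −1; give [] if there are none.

(a, b) ≡ (-21, 119) mod (ℚ^×)²; places V = {2, 3, 5, 7, 11, 17, 43, ∞}.
(a,b)_5: α=2, u≡4; β=4, v≡1 (mod 5); (4|5)=+1, (1|5)=+1; sign (−1)^0·+1^4·+1^2 = +1.
(a,b)_2: α=6, β=14; u≡3, v≡7 (mod 8); ε(u)ε(v)=1·1, αω(v)=6·0, βω(u)=14·1; sum ≡ 1  ⇒  -1.
(a,b)_∞: sgn(-21)=−, sgn(119)=+, so +1.
(a,b)_17: α=0, u≡16; β=1, v≡7 (mod 17); (16|17)=+1, (7|17)=-1; sign (−1)^0·+1^1·-1^0 = +1.
(a,b)_7: α=3, u≡2; β=9, v≡3 (mod 7); (2|7)=+1, (3|7)=-1; sign (−1)^1·+1^9·-1^3 = +1.
(a,b)_3: α=3, u≡2; β=4, v≡2 (mod 3); (2|3)=-1, (2|3)=-1; sign (−1)^0·-1^4·-1^3 = -1.
(a,b)_11: α=-2, u≡5; β=-4, v≡5 (mod 11); (5|11)=+1, (5|11)=+1; sign (−1)^0·+1^-4·+1^-2 = +1.
(a,b)_43: α=-2, u≡18; β=-4, v≡3 (mod 43); (18|43)=-1, (3|43)=-1; sign (−1)^0·-1^-4·-1^-2 = +1.
Ram(-21, 119) = {2, 3}; no ℚ_2-point on the conic.

[2, 3]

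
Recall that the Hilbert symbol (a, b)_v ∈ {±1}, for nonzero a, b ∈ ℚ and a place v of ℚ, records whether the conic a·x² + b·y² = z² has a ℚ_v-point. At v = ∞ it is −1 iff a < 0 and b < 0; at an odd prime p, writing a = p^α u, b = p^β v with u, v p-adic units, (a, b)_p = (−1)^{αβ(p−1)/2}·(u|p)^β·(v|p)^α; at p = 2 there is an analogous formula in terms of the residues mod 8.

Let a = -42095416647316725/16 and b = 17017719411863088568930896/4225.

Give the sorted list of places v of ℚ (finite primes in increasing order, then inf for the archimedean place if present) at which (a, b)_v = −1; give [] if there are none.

Mod squares: a ≡ -3648421, b ≡ 554829. Check v ∈ {∞, 2, 3, 5, 7, 11, 13, 17, 23, 31, 43}.
v=13: a=13^0·(≡3), b=13^-2·(≡8) mod 13; (3|13)=+1, (8|13)=-1; (−1)^{0·-2·6}·(+1)^-2·(-1)^0 = +1.
v=31: a=31^3·(≡18), b=31^4·(≡6) mod 31; (18|31)=+1, (6|31)=-1; (−1)^{3·4·15}·(+1)^4·(-1)^3 = -1.
v=43: a=43^1·(≡21), b=43^1·(≡34) mod 43; (21|43)=+1, (34|43)=-1; (−1)^{1·1·21}·(+1)^1·(-1)^1 = +1.
v=11: a=11^2·(≡5), b=11^5·(≡3) mod 11; (5|11)=+1, (3|11)=+1; (−1)^{2·5·5}·(+1)^5·(+1)^2 = +1.
v=3: a=3^4·(≡2), b=3^11·(≡2) mod 3; (2|3)=-1, (2|3)=-1; (−1)^{4·11·1}·(-1)^11·(-1)^4 = -1.
v=23: a=23^1·(≡12), b=23^1·(≡10) mod 23; (12|23)=+1, (10|23)=-1; (−1)^{1·1·11}·(+1)^1·(-1)^1 = +1.
v=7: a=7^3·(≡5), b=7^4·(≡1) mod 7; (5|7)=-1, (1|7)=+1; (−1)^{3·4·3}·(-1)^4·(+1)^3 = +1.
v=2: v_2(a)=-4, v_2(b)=4; units ≡ 3, 5 (mod 8); ε·ε+αω+βω = 1·0+-4·1+4·1 ≡ 0  ⇒  (a,b)_2 = +1.
v=17: a=17^1·(≡14), b=17^1·(≡5) mod 17; (14|17)=-1, (5|17)=-1; (−1)^{1·1·8}·(-1)^1·(-1)^1 = +1.
v=5: a=5^2·(≡1), b=5^-2·(≡4) mod 5; (1|5)=+1, (4|5)=+1; (−1)^{2·-2·2}·(+1)^-2·(+1)^2 = +1.
v=∞: -3648421 < 0 and 554829 > 0  ⇒  (a,b)_∞ = +1.
(-3648421, 554829 / ℚ) ramifies at {3, 31}: a division algebra.

[3, 31]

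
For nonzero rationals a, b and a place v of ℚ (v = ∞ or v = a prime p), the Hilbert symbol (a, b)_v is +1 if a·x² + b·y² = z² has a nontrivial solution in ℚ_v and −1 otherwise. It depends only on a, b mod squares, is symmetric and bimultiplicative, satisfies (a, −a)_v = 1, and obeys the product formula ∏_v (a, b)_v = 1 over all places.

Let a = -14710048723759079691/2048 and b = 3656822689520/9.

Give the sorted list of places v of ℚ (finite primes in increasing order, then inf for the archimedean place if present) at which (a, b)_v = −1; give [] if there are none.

[5, 11]

Mod squares: a ≡ -38038, b ≡ 95. Check v ∈ {∞, 2, 3, 5, 7, 11, 13, 19}.
v=2: v_2(a)=-11, v_2(b)=4; units ≡ 5, 7 (mod 8); ε·ε+αω+βω = 0·1+-11·0+4·1 ≡ 0  ⇒  (a,b)_2 = +1.
v=3: a=3^8·(≡2), b=3^-2·(≡2) mod 3; (2|3)=-1, (2|3)=-1; (−1)^{8·-2·1}·(-1)^-2·(-1)^8 = +1.
v=∞: -38038 < 0 and 95 > 0  ⇒  (a,b)_∞ = +1.
v=13: a=13^3·(≡9), b=13^2·(≡12) mod 13; (9|13)=+1, (12|13)=+1; (−1)^{3·2·6}·(+1)^2·(+1)^3 = +1.
v=19: a=19^1·(≡18), b=19^1·(≡17) mod 19; (18|19)=-1, (17|19)=+1; (−1)^{1·1·9}·(-1)^1·(+1)^1 = +1.
v=7: a=7^9·(≡6), b=7^6·(≡1) mod 7; (6|7)=-1, (1|7)=+1; (−1)^{9·6·3}·(-1)^6·(+1)^9 = +1.
v=5: a=5^0·(≡3), b=5^1·(≡1) mod 5; (3|5)=-1, (1|5)=+1; (−1)^{0·1·2}·(-1)^1·(+1)^0 = -1.
v=11: a=11^3·(≡7), b=11^2·(≡6) mod 11; (7|11)=-1, (6|11)=-1; (−1)^{3·2·5}·(-1)^2·(-1)^3 = -1.
Ram(-38038, 95) = {5, 11}; no ℚ_5-point on the conic.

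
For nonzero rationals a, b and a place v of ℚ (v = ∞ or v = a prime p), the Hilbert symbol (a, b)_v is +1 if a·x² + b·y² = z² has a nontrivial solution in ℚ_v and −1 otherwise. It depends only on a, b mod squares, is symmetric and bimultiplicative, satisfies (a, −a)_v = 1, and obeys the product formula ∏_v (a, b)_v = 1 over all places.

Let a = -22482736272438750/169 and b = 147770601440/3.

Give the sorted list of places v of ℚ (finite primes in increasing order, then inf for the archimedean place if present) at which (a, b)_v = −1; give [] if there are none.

Mod squares: a ≡ -238, b ≡ 330. Check v ∈ {∞, 2, 3, 5, 7, 11, 13, 17}.
v=11: a=11^4·(≡9), b=11^3·(≡7) mod 11; (9|11)=+1, (7|11)=-1; (−1)^{4·3·5}·(+1)^3·(-1)^4 = +1.
v=13: a=13^-2·(≡4), b=13^0·(≡11) mod 13; (4|13)=+1, (11|13)=-1; (−1)^{-2·0·6}·(+1)^0·(-1)^-2 = +1.
v=3: a=3^6·(≡2), b=3^-1·(≡2) mod 3; (2|3)=-1, (2|3)=-1; (−1)^{6·-1·1}·(-1)^-1·(-1)^6 = -1.
v=2: v_2(a)=1, v_2(b)=5; units ≡ 1, 5 (mod 8); ε·ε+αω+βω = 0·0+1·1+5·0 ≡ 1  ⇒  (a,b)_2 = -1.
v=5: a=5^4·(≡2), b=5^1·(≡1) mod 5; (2|5)=-1, (1|5)=+1; (−1)^{4·1·2}·(-1)^1·(+1)^4 = -1.
v=17: a=17^3·(≡5), b=17^2·(≡7) mod 17; (5|17)=-1, (7|17)=-1; (−1)^{3·2·8}·(-1)^2·(-1)^3 = -1.
v=7: a=7^3·(≡2), b=7^4·(≡4) mod 7; (2|7)=+1, (4|7)=+1; (−1)^{3·4·3}·(+1)^4·(+1)^3 = +1.
v=∞: -238 < 0 and 330 > 0  ⇒  (a,b)_∞ = +1.
|Ram(-238, 330)| = 4, even; anisotropic at {2, 3, 5, 17}.

[2, 3, 5, 17]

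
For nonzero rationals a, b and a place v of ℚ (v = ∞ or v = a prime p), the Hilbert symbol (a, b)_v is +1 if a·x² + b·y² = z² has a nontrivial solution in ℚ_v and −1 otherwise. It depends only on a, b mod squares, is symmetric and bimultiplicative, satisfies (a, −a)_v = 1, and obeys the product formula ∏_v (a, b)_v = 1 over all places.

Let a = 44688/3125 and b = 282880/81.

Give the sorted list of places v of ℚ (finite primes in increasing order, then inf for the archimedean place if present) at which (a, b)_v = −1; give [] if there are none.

Mod squares: a ≡ 285, b ≡ 1105. Check v ∈ {∞, 2, 3, 5, 7, 13, 17, 19}.
v=2: v_2(a)=4, v_2(b)=8; units ≡ 5, 1 (mod 8); ε·ε+αω+βω = 0·0+4·0+8·1 ≡ 0  ⇒  (a,b)_2 = +1.
v=5: a=5^-5·(≡3), b=5^1·(≡1) mod 5; (3|5)=-1, (1|5)=+1; (−1)^{-5·1·2}·(-1)^1·(+1)^-5 = -1.
v=17: a=17^0·(≡13), b=17^1·(≡5) mod 17; (13|17)=+1, (5|17)=-1; (−1)^{0·1·8}·(+1)^1·(-1)^0 = +1.
v=19: a=19^1·(≡8), b=19^0·(≡13) mod 19; (8|19)=-1, (13|19)=-1; (−1)^{1·0·9}·(-1)^0·(-1)^1 = -1.
v=13: a=13^0·(≡4), b=13^1·(≡8) mod 13; (4|13)=+1, (8|13)=-1; (−1)^{0·1·6}·(+1)^1·(-1)^0 = +1.
v=∞: 285 > 0 and 1105 > 0  ⇒  (a,b)_∞ = +1.
v=3: a=3^1·(≡2), b=3^-4·(≡1) mod 3; (2|3)=-1, (1|3)=+1; (−1)^{1·-4·1}·(-1)^-4·(+1)^1 = +1.
v=7: a=7^2·(≡3), b=7^0·(≡6) mod 7; (3|7)=-1, (6|7)=-1; (−1)^{2·0·3}·(-1)^0·(-1)^2 = +1.
(285, 1105 / ℚ) ramifies at {5, 19}: a division algebra.

[5, 19]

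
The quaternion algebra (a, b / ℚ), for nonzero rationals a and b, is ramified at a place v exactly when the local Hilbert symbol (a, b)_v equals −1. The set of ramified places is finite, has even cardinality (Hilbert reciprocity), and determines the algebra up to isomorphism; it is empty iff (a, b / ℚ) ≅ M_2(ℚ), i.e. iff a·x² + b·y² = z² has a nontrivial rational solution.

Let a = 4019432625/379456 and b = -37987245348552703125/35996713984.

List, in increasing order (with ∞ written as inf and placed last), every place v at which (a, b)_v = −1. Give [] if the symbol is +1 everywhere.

Mod squares: a ≡ 145, b ≡ -13. Check v ∈ {∞, 2, 3, 5, 7, 11, 13, 29, 37}.
v=7: a=7^-2·(≡6), b=7^-4·(≡1) mod 7; (6|7)=-1, (1|7)=+1; (−1)^{-2·-4·3}·(-1)^-4·(+1)^-2 = +1.
v=29: a=29^1·(≡6), b=29^0·(≡28) mod 29; (6|29)=+1, (28|29)=+1; (−1)^{1·0·14}·(+1)^0·(+1)^1 = +1.
v=3: a=3^8·(≡1), b=3^14·(≡2) mod 3; (1|3)=+1, (2|3)=-1; (−1)^{8·14·1}·(+1)^14·(-1)^8 = +1.
v=∞: 145 > 0 and -13 < 0  ⇒  (a,b)_∞ = +1.
v=37: a=37^0·(≡25), b=37^2·(≡24) mod 37; (25|37)=+1, (24|37)=-1; (−1)^{0·2·18}·(+1)^2·(-1)^0 = +1.
v=13: a=13^2·(≡5), b=13^5·(≡1) mod 13; (5|13)=-1, (1|13)=+1; (−1)^{2·5·6}·(-1)^5·(+1)^2 = -1.
v=5: a=5^3·(≡1), b=5^6·(≡3) mod 5; (1|5)=+1, (3|5)=-1; (−1)^{3·6·2}·(+1)^6·(-1)^3 = -1.
v=2: v_2(a)=-6, v_2(b)=-10; units ≡ 1, 3 (mod 8); ε·ε+αω+βω = 0·1+-6·1+-10·0 ≡ 0  ⇒  (a,b)_2 = +1.
v=11: a=11^-2·(≡10), b=11^-4·(≡4) mod 11; (10|11)=-1, (4|11)=+1; (−1)^{-2·-4·5}·(-1)^-4·(+1)^-2 = +1.
Ram(145, -13) = {5, 13}; no ℚ_5-point on the conic.

[5, 13]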